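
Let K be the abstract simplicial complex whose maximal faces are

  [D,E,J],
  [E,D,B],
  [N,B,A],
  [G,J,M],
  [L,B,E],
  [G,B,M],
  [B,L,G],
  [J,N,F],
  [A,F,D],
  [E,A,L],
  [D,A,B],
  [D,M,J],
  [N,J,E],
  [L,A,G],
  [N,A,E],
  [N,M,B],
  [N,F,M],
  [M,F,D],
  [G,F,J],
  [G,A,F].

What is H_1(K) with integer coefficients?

H_1 = Z ⊕ Z_2.

K has 10 vertices, 30 edges, 20 triangles.
rank ∂_1 = 9, rank ∂_2 = 20 ⇒ b_1 = 30 − 9 − 20 = 1; ∂_2 has invariant factor(s) [2] giving torsion. So H_1 = Z ⊕ Z_2.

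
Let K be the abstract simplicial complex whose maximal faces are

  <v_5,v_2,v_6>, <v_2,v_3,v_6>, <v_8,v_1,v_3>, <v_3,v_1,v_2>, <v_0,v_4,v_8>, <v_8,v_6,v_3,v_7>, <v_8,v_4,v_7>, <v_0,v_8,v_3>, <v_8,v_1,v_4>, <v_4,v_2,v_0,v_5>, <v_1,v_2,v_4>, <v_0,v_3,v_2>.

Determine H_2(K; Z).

Order the vertices as v_0 < v_1 < v_2 < v_3 < v_4 < v_5 < v_6 < v_7 < v_8. Listing each simplex with vertices in this order, K has dimension 3 with simplices:

  0-simplices (9): [v_0], [v_1], [v_2], [v_3], [v_4], [v_5], [v_6], [v_7], [v_8]
  1-simplices (23): (23 of them)
  2-simplices (18): (18 of them)
  3-simplices (2): [v_0,v_2,v_4,v_5], [v_3,v_6,v_7,v_8]

so the chain groups are C_0 ≅ Z^9, C_1 ≅ Z^23, C_2 ≅ Z^18, C_3 ≅ Z^2.

Boundary ∂_1: C_1 → C_0 is given by ∂[p,q] = [q] − [p].
The 9×23 boundary matrix has rank 8 and Smith normal form diag(1,1,1,1,1,1,1,1).

The boundary map ∂_2: C_2 → C_1 maps a triangle to the signed sum of its edges. For instance
  ∂[v_3,v_6,v_7] = [v_6,v_7] − [v_3,v_7] + [v_3,v_6],
  ∂[v_0,v_2,v_3] = [v_2,v_3] − [v_0,v_3] + [v_0,v_2].
As a 23×18 matrix over Z this has rank 15, with invariant factors (1,1,1,1,1,1,1,1,1,1,1,1,1,1,1).

The boundary map ∂_3: C_3 → C_2 sends each 3-simplex σ to the alternating sum Σ_i (−1)^i (σ with its i-th vertex removed). For instance
  ∂[v_0,v_2,v_4,v_5] = [v_2,v_4,v_5] − [v_0,v_4,v_5] + [v_0,v_2,v_5] − [v_0,v_2,v_4],
  ∂[v_3,v_6,v_7,v_8] = [v_6,v_7,v_8] − [v_3,v_7,v_8] + [v_3,v_6,v_8] − [v_3,v_6,v_7].
This gives a 18×2 integer matrix of rank 2; reducing to Smith normal form yields diagonal entries (1,1).

Now H_k = ker ∂_k / im ∂_{k+1}, so:

  H_2: rank ker ∂_2 − rank ∂_3 = (18 − 15) − 2 = 1, and the invariant factors of ∂_3 are all 1, so H_2 = Z.

H_2 = Z.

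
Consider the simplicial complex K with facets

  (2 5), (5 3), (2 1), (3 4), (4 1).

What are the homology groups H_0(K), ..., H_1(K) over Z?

H_0 = Z,  H_1 = Z.

Order the vertices as 1 < 2 < 3 < 4 < 5. Listing each simplex with vertices in this order, K has dimension 1 with simplices:

  0-simplices (5): [1], [2], [3], [4], [5]
  1-simplices (5): [1,2], [1,4], [2,5], [3,4], [3,5]

Hence C_0 ≅ Z^5, C_1 ≅ Z^5.

Boundary ∂_1: C_1 → C_0 sends each edge [p,q] (with p < q) to q − p. For instance
  ∂[1,2] = [2] − [1].
As a 5×5 matrix over Z this has rank 4, with invariant factors (1,1,1,1).

Computing H_k = (kernel of ∂_k) / (image of ∂_{k+1}):

  H_0: rank C_0 − rank ∂_1 = 5 − 4 = 1, and the invariant factors of ∂_1 are all 1, so H_0 ≅ Z.
  H_1: rank ker ∂_1 − rank ∂_2 = (5 − 4) − 0 = 1, and there is no ∂_2, so H_1 ≅ Z.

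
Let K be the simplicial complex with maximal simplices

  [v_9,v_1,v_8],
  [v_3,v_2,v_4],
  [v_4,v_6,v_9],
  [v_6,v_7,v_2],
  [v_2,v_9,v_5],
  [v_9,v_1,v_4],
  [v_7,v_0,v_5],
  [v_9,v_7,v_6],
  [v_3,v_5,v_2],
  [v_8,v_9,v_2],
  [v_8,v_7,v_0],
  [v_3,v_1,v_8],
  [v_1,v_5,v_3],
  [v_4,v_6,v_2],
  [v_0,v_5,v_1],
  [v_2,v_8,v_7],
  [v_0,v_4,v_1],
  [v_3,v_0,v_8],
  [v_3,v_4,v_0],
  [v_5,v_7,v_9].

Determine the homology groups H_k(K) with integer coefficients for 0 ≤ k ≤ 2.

H_0 = Z,  H_1 = Z ⊕ Z/2,  H_2 = 0.

Take the total order v_0 < v_1 < v_2 < v_3 < v_4 < v_5 < v_6 < v_7 < v_8 < v_9 on the vertex set. Then K (dimension 2) consists of the simplices:

  0-simplices (10): [v_0], [v_1], [v_2], [v_3], [v_4], [v_5], [v_6], [v_7], [v_8], [v_9]
  1-simplices (30): (30 of them)
  2-simplices (20): (20 of them)

so the chain groups are C_0 ≅ Z^10, C_1 ≅ Z^30, C_2 ≅ Z^20.

The boundary map ∂_1: C_1 → C_0 is given by ∂[p,q] = [q] − [p]. For instance
  ∂[v_4,v_6] = [v_6] − [v_4].
The resulting 10×30 matrix has rank 9, and its Smith normal form has invariant factors (1,1,1,1,1,1,1,1,1).

∂_2: C_2 → C_1 sends each 2-simplex [p,q,r] to [q,r] − [p,r] + [p,q]. For instance
  ∂[v_1,v_4,v_9] = [v_4,v_9] − [v_1,v_9] + [v_1,v_4],
  ∂[v_2,v_6,v_7] = [v_6,v_7] − [v_2,v_7] + [v_2,v_6].
This gives a 30×20 integer matrix of rank 20; reducing to Smith normal form yields diagonal entries (1,1,1,1,1,1,1,1,1,1,1,1,1,1,1,1,1,1,1,2).

From H_k ≅ ker(∂_k) / im(∂_{k+1}) we obtain:

  H_0: rank C_0 − rank ∂_1 = 10 − 9 = 1, and the invariant factors of ∂_1 are all 1, so H_0 ≅ Z.
  H_1: rank ker ∂_1 − rank ∂_2 = (30 − 9) − 20 = 1, and ∂_2 has invariant factor 2 > 1, so H_1 ≅ Z ⊕ Z/2.
  H_2: rank ker ∂_2 − rank ∂_3 = (20 − 20) − 0 = 0, and there is no ∂_3, so H_2 ≅ 0.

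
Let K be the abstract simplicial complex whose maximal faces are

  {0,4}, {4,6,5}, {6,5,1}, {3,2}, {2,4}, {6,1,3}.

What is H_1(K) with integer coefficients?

H_1 = Z.

Fix the vertex order 0 < 1 < 2 < 3 < 4 < 5 < 6 and write every simplex with vertices in increasing order. Then dim K = 2 and the simplices of K are:

  0-simplices (7): [0], [1], [2], [3], [4], [5], [6]
  1-simplices (10): [0,4], [1,3], [1,5], [1,6], [2,3], [2,4], [3,6], [4,5], [4,6], [5,6]
  2-simplices (3): [1,3,6], [1,5,6], [4,5,6]

so the chain groups are C_0 ≅ Z^7, C_1 ≅ Z^10, C_2 ≅ Z^3.

Boundary ∂_1: C_1 → C_0 is given by ∂[p,q] = [q] − [p].
This gives a 7×10 integer matrix of rank 6; reducing to Smith normal form yields diagonal entries (1,1,1,1,1,1).

∂_2: C_2 → C_1 acts by ∂[p,q,r] = [q,r] − [p,r] + [p,q]. For instance
  ∂[4,5,6] = [5,6] − [4,6] + [4,5],
  ∂[1,3,6] = [3,6] − [1,6] + [1,3].
The 10×3 boundary matrix has rank 3 and Smith normal form diag(1,1,1).

Reading off H_k = ker ∂_k / im ∂_{k+1}:

  H_1: rank ker ∂_1 − rank ∂_2 = (10 − 6) − 3 = 1, and the invariant factors of ∂_2 are all 1, so H_1 ≅ Z.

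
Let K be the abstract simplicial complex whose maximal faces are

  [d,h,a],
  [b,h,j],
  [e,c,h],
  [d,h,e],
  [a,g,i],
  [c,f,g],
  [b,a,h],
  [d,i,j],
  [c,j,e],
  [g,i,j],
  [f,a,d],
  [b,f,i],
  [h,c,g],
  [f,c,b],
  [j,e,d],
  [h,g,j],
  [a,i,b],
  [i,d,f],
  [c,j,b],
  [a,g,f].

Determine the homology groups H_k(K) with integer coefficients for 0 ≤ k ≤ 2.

H_0 ≅ Z,  H_1 ≅ Z ⊕ Z/2,  H_2 = 0.

Fix the vertex order a < b < c < d < e < f < g < h < i < j and write every simplex with vertices in increasing order. Then dim K = 2 and the simplices of K are:

  0-simplices (10): a, b, c, d, e, f, g, h, i, j
  1-simplices (30): ab, ad, af, ag, ah, ai, bc, bf, bh, bi, bj, ce, cf, cg, ch, cj, de, df, dh, di, dj, eh, ej, fg, fi, gh, gi, gj, hj, ij
  2-simplices (20): abh, abi, adf, adh, afg, agi, bcf, bcj, bfi, bhj, ceh, cej, cfg, cgh, deh, dej, dfi, dij, ghj, gij

giving chain groups C_0 ≅ Z^10, C_1 ≅ Z^30, C_2 ≅ Z^20.

The boundary map ∂_1: C_1 → C_0 sends each edge [p,q] (with p < q) to q − p.
The 10×30 boundary matrix has rank 9 and Smith normal form diag(1,1,1,1,1,1,1,1,1).

∂_2: C_2 → C_1 acts by ∂[p,q,r] = [q,r] − [p,r] + [p,q]. For instance
  ∂cgh = gh − ch + cg,
  ∂adf = df − af + ad.
The resulting 30×20 matrix has rank 20, and its Smith normal form has invariant factors (1,1,1,1,1,1,1,1,1,1,1,1,1,1,1,1,1,1,1,2).

Computing H_k = (kernel of ∂_k) / (image of ∂_{k+1}):

  H_0: rank C_0 − rank ∂_1 = 10 − 9 = 1, and the invariant factors of ∂_1 are all 1, so H_0 = Z.
  H_1: rank ker ∂_1 − rank ∂_2 = (30 − 9) − 20 = 1, and ∂_2 has invariant factor 2 > 1, so H_1 = Z ⊕ Z/2.
  H_2: rank ker ∂_2 − rank ∂_3 = (20 − 20) − 0 = 0, and there is no ∂_3, so H_2 = 0.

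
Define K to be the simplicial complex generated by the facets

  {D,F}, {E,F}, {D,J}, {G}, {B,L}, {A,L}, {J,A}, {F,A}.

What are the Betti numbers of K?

K has 8 vertices, 7 edges.
rank ∂_0 = 0, rank ∂_1 = 6 ⇒ b_0 = 8 − 0 − 6 = 2; all invariant factors of ∂_1 are 1 so no torsion. So H_0 = Z^2.
rank ∂_1 = 6, rank ∂_2 = 0 ⇒ b_1 = 7 − 6 − 0 = 1. So H_1 = Z.

b_0 = 2, b_1 = 1.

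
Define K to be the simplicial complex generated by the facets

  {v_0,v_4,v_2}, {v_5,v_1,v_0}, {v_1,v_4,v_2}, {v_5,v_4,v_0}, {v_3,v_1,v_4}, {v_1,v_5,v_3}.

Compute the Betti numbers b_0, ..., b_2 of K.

b_0 = 1, b_1 = 1, b_2 = 0.

Fix the vertex order v_0 < v_1 < v_2 < v_3 < v_4 < v_5 and write every simplex with vertices in increasing order. Then dim K = 2 and the simplices of K are:

  0-simplices (6): [v_0], [v_1], [v_2], [v_3], [v_4], [v_5]
  1-simplices (12): [v_0,v_1], [v_0,v_2], [v_0,v_4], [v_0,v_5], [v_1,v_2], [v_1,v_3], [v_1,v_4], [v_1,v_5], [v_2,v_4], [v_3,v_4], [v_3,v_5], [v_4,v_5]
  2-simplices (6): [v_0,v_1,v_5], [v_0,v_2,v_4], [v_0,v_4,v_5], [v_1,v_2,v_4], [v_1,v_3,v_4], [v_1,v_3,v_5]

so the chain groups are C_0 ≅ Z^6, C_1 ≅ Z^12, C_2 ≅ Z^6.

Boundary ∂_1: C_1 → C_0 is given by ∂[p,q] = [q] − [p].
The 6×12 boundary matrix has rank 5 and Smith normal form diag(1,1,1,1,1).

The boundary map ∂_2: C_2 → C_1 acts by ∂[p,q,r] = [q,r] − [p,r] + [p,q]. For instance
  ∂[v_1,v_3,v_4] = [v_3,v_4] − [v_1,v_4] + [v_1,v_3],
  ∂[v_0,v_2,v_4] = [v_2,v_4] − [v_0,v_4] + [v_0,v_2].
The 12×6 boundary matrix has rank 6 and Smith normal form diag(1,1,1,1,1,1).

Reading off H_k = ker ∂_k / im ∂_{k+1}:

  H_0: rank C_0 − rank ∂_1 = 6 − 5 = 1, and the invariant factors of ∂_1 are all 1, so H_0 ≅ Z.
  H_1: rank ker ∂_1 − rank ∂_2 = (12 − 5) − 6 = 1, and the invariant factors of ∂_2 are all 1, so H_1 ≅ Z.
  H_2: rank ker ∂_2 − rank ∂_3 = (6 − 6) − 0 = 0, and there is no ∂_3, so H_2 ≅ 0.

As a check, the Euler characteristic is 6 − 12 + 6 = 0, which agrees with 1 − 1 + 0 = 0.

Hence the Betti numbers are b_0 = 1, b_1 = 1, b_2 = 0.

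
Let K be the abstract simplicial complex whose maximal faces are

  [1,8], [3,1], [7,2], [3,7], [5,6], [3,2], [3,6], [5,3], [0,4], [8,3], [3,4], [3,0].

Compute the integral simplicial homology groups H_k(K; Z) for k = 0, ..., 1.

H_0 = Z,  H_1 = Z^4.

Take the total order 0 < 1 < 2 < 3 < 4 < 5 < 6 < 7 < 8 on the vertex set. Then K (dimension 1) consists of the simplices:

  0-simplices (9): [0], [1], [2], [3], [4], [5], [6], [7], [8]
  1-simplices (12): [0,3], [0,4], [1,3], [1,8], [2,3], [2,7], [3,4], [3,5], [3,6], [3,7], [3,8], [5,6]

giving chain groups C_0 ≅ Z^9, C_1 ≅ Z^12.

∂_1: C_1 → C_0 is given by ∂[p,q] = [q] − [p]. For instance
  ∂[3,7] = [7] − [3].
The resulting 9×12 matrix has rank 8, and its Smith normal form has invariant factors (1,1,1,1,1,1,1,1).

Reading off H_k = ker ∂_k / im ∂_{k+1}:

  H_0: rank C_0 − rank ∂_1 = 9 − 8 = 1, and the invariant factors of ∂_1 are all 1, so H_0 ≅ Z.
  H_1: rank ker ∂_1 − rank ∂_2 = (12 − 8) − 0 = 4, and there is no ∂_2, so H_1 ≅ Z^4.

(K is a triangulation of a wedge of 4 circles.)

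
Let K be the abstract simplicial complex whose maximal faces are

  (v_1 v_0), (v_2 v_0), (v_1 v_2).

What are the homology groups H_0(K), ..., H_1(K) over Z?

We work with the vertex ordering v_0 < v_1 < v_2. The simplices of K, each written with vertices in increasing order, are:

  0-simplices (3): [v_0], [v_1], [v_2]
  1-simplices (3): [v_0,v_1], [v_0,v_2], [v_1,v_2]

Hence C_0 ≅ Z^3, C_1 ≅ Z^3.

The boundary map ∂_1: C_1 → C_0 is given by ∂[p,q] = [q] − [p].
The resulting 3×3 matrix has rank 2, and its Smith normal form has invariant factors (1,1).

Now H_k = ker ∂_k / im ∂_{k+1}, so:

  H_0: rank C_0 − rank ∂_1 = 3 − 2 = 1, and the invariant factors of ∂_1 are all 1, so H_0 = Z.
  H_1: rank ker ∂_1 − rank ∂_2 = (3 − 2) − 0 = 1, and there is no ∂_2, so H_1 = Z.

(K is a triangulation of the circle S^1.)

H_0 ≅ Z,  H_1 ≅ Z.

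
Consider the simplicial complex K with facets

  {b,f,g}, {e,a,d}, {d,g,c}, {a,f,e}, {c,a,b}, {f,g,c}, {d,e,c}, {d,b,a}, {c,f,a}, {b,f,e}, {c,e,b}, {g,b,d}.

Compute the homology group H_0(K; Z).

We work with the vertex ordering a < b < c < d < e < f < g. The simplices of K, each written with vertices in increasing order, are:

  0-simplices (7): a, b, c, d, e, f, g
  1-simplices (18): ab, ac, ad, ae, af, bc, bd, be, bf, bg, cd, ce, cf, cg, de, dg, ef, fg
  2-simplices (12): abc, abd, acf, ade, aef, bce, bdg, bef, bfg, cde, cdg, cfg

giving chain groups C_0 ≅ Z^7, C_1 ≅ Z^18, C_2 ≅ Z^12.

The boundary map ∂_1: C_1 → C_0 is given by ∂[p,q] = [q] − [p].
The 7×18 boundary matrix has rank 6 and Smith normal form diag(1,1,1,1,1,1).

∂_2: C_2 → C_1 acts by ∂[p,q,r] = [q,r] − [p,r] + [p,q]. For instance
  ∂abc = bc − ac + ab,
  ∂acf = cf − af + ac.
The 18×12 boundary matrix has rank 12 and Smith normal form diag(1,1,1,1,1,1,1,1,1,1,1,2).

Now H_k = ker ∂_k / im ∂_{k+1}, so:

  H_0: rank C_0 − rank ∂_1 = 7 − 6 = 1, and the invariant factors of ∂_1 are all 1, so H_0 ≅ Z.

(K is a triangulation of the real projective plane RP^2.)

H_0 = Z.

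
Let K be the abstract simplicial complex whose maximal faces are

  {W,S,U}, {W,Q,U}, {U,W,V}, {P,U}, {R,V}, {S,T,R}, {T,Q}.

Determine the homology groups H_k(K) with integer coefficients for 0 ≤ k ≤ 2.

K has 8 vertices, 13 edges, 4 triangles.
rank ∂_0 = 0, rank ∂_1 = 7 ⇒ b_0 = 8 − 0 − 7 = 1; all invariant factors of ∂_1 are 1 so no torsion. So H_0 ≅ Z.
rank ∂_1 = 7, rank ∂_2 = 4 ⇒ b_1 = 13 − 7 − 4 = 2; all invariant factors of ∂_2 are 1 so no torsion. So H_1 ≅ Z^2.
rank ∂_2 = 4, rank ∂_3 = 0 ⇒ b_2 = 4 − 4 − 0 = 0. So H_2 ≅ 0.

H_0 = Z,  H_1 = Z^2,  H_2 = 0.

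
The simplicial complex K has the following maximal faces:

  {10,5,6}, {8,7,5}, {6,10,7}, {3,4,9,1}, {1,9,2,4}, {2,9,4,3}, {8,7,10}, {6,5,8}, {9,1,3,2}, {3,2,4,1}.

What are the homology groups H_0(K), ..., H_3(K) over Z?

Order the vertices as 1 < 2 < 3 < 4 < 5 < 6 < 7 < 8 < 9 < 10. Listing each simplex with vertices in this order, K has dimension 3 with simplices:

  0-simplices (10): [1], [2], [3], [4], [5], [6], [7], [8], [9], [10]
  1-simplices (20): [1,2], [1,3], [1,4], [1,9], [2,3], [2,4], [2,9], [3,4], [3,9], [4,9], [5,6], [5,7], [5,8], [5,10], [6,7], [6,8], [6,10], [7,8], [7,10], [8,10]
  2-simplices (15): [1,2,3], [1,2,4], [1,2,9], [1,3,4], [1,3,9], [1,4,9], [2,3,4], [2,3,9], [2,4,9], [3,4,9], [5,6,8], [5,6,10], [5,7,8], [6,7,10], [7,8,10]
  3-simplices (5): [1,2,3,4], [1,2,3,9], [1,2,4,9], [1,3,4,9], [2,3,4,9]

so the chain groups are C_0 ≅ Z^10, C_1 ≅ Z^20, C_2 ≅ Z^15, C_3 ≅ Z^5.

∂_1: C_1 → C_0 maps an edge to its endpoints' difference, ∂[p,q] = q − p.
As a 10×20 matrix over Z this has rank 8, with invariant factors (1,1,1,1,1,1,1,1).

Boundary ∂_2: C_2 → C_1 sends each 2-simplex [p,q,r] to [q,r] − [p,r] + [p,q]. For instance
  ∂[5,6,10] = [6,10] − [5,10] + [5,6],
  ∂[5,6,8] = [6,8] − [5,8] + [5,6].
As a 20×15 matrix over Z this has rank 11, with invariant factors (1,1,1,1,1,1,1,1,1,1,1).

The boundary map ∂_3: C_3 → C_2 sends each 3-simplex σ to the alternating sum Σ_i (−1)^i (σ with its i-th vertex removed). For instance
  ∂[1,3,4,9] = [3,4,9] − [1,4,9] + [1,3,9] − [1,3,4],
  ∂[1,2,3,9] = [2,3,9] − [1,3,9] + [1,2,9] − [1,2,3].
This gives a 15×5 integer matrix of rank 4; reducing to Smith normal form yields diagonal entries (1,1,1,1).

Reading off H_k = ker ∂_k / im ∂_{k+1}:

  H_0: rank C_0 − rank ∂_1 = 10 − 8 = 2, and the invariant factors of ∂_1 are all 1, so H_0 = Z^2.
  H_1: rank ker ∂_1 − rank ∂_2 = (20 − 8) − 11 = 1, and the invariant factors of ∂_2 are all 1, so H_1 = Z.
  H_2: rank ker ∂_2 − rank ∂_3 = (15 − 11) − 4 = 0, and the invariant factors of ∂_3 are all 1, so H_2 = 0.
  H_3: rank ker ∂_3 − rank ∂_4 = (5 − 4) − 0 = 1, and there is no ∂_4, so H_3 = Z.

H_0 ≅ Z^2,  H_1 ≅ Z,  H_2 = 0,  H_3 ≅ Z.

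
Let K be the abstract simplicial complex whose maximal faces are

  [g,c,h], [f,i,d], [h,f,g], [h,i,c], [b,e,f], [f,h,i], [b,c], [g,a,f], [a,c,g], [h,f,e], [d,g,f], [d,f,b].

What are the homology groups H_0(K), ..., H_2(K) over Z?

Order the vertices as a < b < c < d < e < f < g < h < i. Listing each simplex with vertices in this order, K has dimension 2 with simplices:

  0-simplices (9): a, b, c, d, e, f, g, h, i
  1-simplices (20): ac, af, ag, bc, bd, be, bf, cg, ch, ci, df, dg, di, ef, eh, fg, fh, fi, gh, hi
  2-simplices (11): acg, afg, bdf, bef, cgh, chi, dfg, dfi, efh, fgh, fhi

Hence C_0 ≅ Z^9, C_1 ≅ Z^20, C_2 ≅ Z^11.

Boundary ∂_1: C_1 → C_0 is given by ∂[p,q] = [q] − [p]. For instance
  ∂bc = c − b.
As a 9×20 matrix over Z this has rank 8, with invariant factors (1,1,1,1,1,1,1,1).

Boundary ∂_2: C_2 → C_1 acts by ∂[p,q,r] = [q,r] − [p,r] + [p,q]. For instance
  ∂cgh = gh − ch + cg,
  ∂afg = fg − ag + af.
The 20×11 boundary matrix has rank 11 and Smith normal form diag(1,1,1,1,1,1,1,1,1,1,1).

From H_k ≅ ker(∂_k) / im(∂_{k+1}) we obtain:

  H_0: rank C_0 − rank ∂_1 = 9 − 8 = 1, and the invariant factors of ∂_1 are all 1, so H_0 ≅ Z.
  H_1: rank ker ∂_1 − rank ∂_2 = (20 − 8) − 11 = 1, and the invariant factors of ∂_2 are all 1, so H_1 ≅ Z.
  H_2: rank ker ∂_2 − rank ∂_3 = (11 − 11) − 0 = 0, and there is no ∂_3, so H_2 ≅ 0.

As a check, the Euler characteristic is 9 − 20 + 11 = 0, which agrees with 1 − 1 + 0 = 0.

H_0 ≅ Z,  H_1 ≅ Z,  H_2 = 0.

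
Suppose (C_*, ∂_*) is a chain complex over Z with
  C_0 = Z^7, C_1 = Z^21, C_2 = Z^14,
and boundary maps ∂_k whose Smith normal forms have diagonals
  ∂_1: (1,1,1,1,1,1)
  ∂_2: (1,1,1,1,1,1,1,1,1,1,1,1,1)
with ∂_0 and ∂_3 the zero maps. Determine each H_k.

H_0: b_0 = 7 − 0 − 6 = 1; torsion from ∂_1 factors > 1: none. So H_0 = Z.
H_1: b_1 = 21 − 6 − 13 = 2; torsion from ∂_2 factors > 1: none. So H_1 = Z^2.
H_2: b_2 = 14 − 13 − 0 = 1; torsion from ∂_3 factors > 1: none. So H_2 = Z.

H_0 = Z,  H_1 = Z^2,  H_2 = Z.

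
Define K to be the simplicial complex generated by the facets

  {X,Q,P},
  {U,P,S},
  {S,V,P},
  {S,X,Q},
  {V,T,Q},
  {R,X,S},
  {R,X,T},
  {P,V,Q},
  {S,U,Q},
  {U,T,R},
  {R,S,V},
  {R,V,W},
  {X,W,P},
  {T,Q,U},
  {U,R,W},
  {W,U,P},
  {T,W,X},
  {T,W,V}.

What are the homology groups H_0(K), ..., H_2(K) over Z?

H_0 ≅ Z,  H_1 ≅ Z × Z/2,  H_2 = 0.

Order the vertices as P < Q < R < S < T < U < V < W < X. Listing each simplex with vertices in this order, K has dimension 2 with simplices:

  0-simplices (9): P, Q, R, S, T, U, V, W, X
  1-simplices (27): PQ, PS, PU, PV, PW, PX, QS, QT, QU, QV, QX, RS, RT, RU, RV, RW, RX, SU, SV, SX, TU, TV, TW, TX, UW, VW, WX
  2-simplices (18): PQV, PQX, PSU, PSV, PUW, PWX, QSU, QSX, QTU, QTV, RSV, RSX, RTU, RTX, RUW, RVW, TVW, TWX

giving chain groups C_0 ≅ Z^9, C_1 ≅ Z^27, C_2 ≅ Z^18.

∂_1: C_1 → C_0 maps an edge to its endpoints' difference, ∂[p,q] = q − p.
This gives a 9×27 integer matrix of rank 8; reducing to Smith normal form yields diagonal entries (1,1,1,1,1,1,1,1).

Boundary ∂_2: C_2 → C_1 maps a triangle to the signed sum of its edges. For instance
  ∂PUW = UW − PW + PU,
  ∂QTV = TV − QV + QT.
As a 27×18 matrix over Z this has rank 18, with invariant factors (1,1,1,1,1,1,1,1,1,1,1,1,1,1,1,1,1,2).

Now H_k = ker ∂_k / im ∂_{k+1}, so:

  H_0: rank C_0 − rank ∂_1 = 9 − 8 = 1, and the invariant factors of ∂_1 are all 1, so H_0 = Z.
  H_1: rank ker ∂_1 − rank ∂_2 = (27 − 8) − 18 = 1, and ∂_2 has invariant factor 2 > 1, so H_1 = Z × Z/2.
  H_2: rank ker ∂_2 − rank ∂_3 = (18 − 18) − 0 = 0, and there is no ∂_3, so H_2 = 0.

(K is a triangulation of the Klein bottle.)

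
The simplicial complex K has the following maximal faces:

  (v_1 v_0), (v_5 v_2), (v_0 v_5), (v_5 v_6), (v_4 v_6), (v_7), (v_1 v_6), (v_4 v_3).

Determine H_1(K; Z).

H_1 ≅ Z.

Fix the vertex order v_0 < v_1 < v_2 < v_3 < v_4 < v_5 < v_6 < v_7 and write every simplex with vertices in increasing order. Then dim K = 1 and the simplices of K are:

  0-simplices (8): [v_0], [v_1], [v_2], [v_3], [v_4], [v_5], [v_6], [v_7]
  1-simplices (7): [v_0,v_1], [v_0,v_5], [v_1,v_6], [v_2,v_5], [v_3,v_4], [v_4,v_6], [v_5,v_6]

so the chain groups are C_0 ≅ Z^8, C_1 ≅ Z^7.

Boundary ∂_1: C_1 → C_0 sends each edge [p,q] (with p < q) to q − p. For instance
  ∂[v_4,v_6] = [v_6] − [v_4].
As a 8×7 matrix over Z this has rank 6, with invariant factors (1,1,1,1,1,1).

From H_k ≅ ker(∂_k) / im(∂_{k+1}) we obtain:

  H_1: rank ker ∂_1 − rank ∂_2 = (7 − 6) − 0 = 1, and there is no ∂_2, so H_1 = Z.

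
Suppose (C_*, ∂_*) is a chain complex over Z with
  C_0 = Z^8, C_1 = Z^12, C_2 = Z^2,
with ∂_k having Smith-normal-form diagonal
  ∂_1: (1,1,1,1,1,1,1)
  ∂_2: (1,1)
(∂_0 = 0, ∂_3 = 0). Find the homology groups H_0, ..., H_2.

H_0: b_0 = 8 − 0 − 7 = 1; torsion from ∂_1 factors > 1: none. So H_0 = Z.
H_1: b_1 = 12 − 7 − 2 = 3; torsion from ∂_2 factors > 1: none. So H_1 = Z^3.
H_2: b_2 = 2 − 2 − 0 = 0; torsion from ∂_3 factors > 1: none. So H_2 = 0.

H_0 = Z,  H_1 = Z^3,  H_2 = 0.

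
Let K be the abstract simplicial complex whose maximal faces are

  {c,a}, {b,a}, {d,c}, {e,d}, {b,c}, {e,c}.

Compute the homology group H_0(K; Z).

H_0 ≅ Z.

Take the total order a < b < c < d < e on the vertex set. Then K (dimension 1) consists of the simplices:

  0-simplices (5): a, b, c, d, e
  1-simplices (6): ab, ac, bc, cd, ce, de

Hence C_0 ≅ Z^5, C_1 ≅ Z^6.

Boundary ∂_1: C_1 → C_0 maps an edge to its endpoints' difference, ∂[p,q] = q − p. For instance
  ∂cd = d − c.
This gives a 5×6 integer matrix of rank 4; reducing to Smith normal form yields diagonal entries (1,1,1,1).

From H_k ≅ ker(∂_k) / im(∂_{k+1}) we obtain:

  H_0: rank C_0 − rank ∂_1 = 5 − 4 = 1, and the invariant factors of ∂_1 are all 1, so H_0 = Z.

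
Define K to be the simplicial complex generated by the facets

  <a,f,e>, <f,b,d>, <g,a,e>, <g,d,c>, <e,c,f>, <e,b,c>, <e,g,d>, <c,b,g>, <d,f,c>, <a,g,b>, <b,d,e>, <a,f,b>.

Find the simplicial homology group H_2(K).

H_2 ≅ 0.

K has 7 vertices, 18 edges, 12 triangles.
rank ∂_2 = 12, rank ∂_3 = 0 ⇒ b_2 = 12 − 12 − 0 = 0. So H_2 = 0.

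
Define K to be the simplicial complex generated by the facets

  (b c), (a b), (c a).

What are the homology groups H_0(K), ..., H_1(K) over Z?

H_0 = Z,  H_1 = Z.

Order the vertices as a < b < c. Listing each simplex with vertices in this order, K has dimension 1 with simplices:

  0-simplices (3): a, b, c
  1-simplices (3): ab, ac, bc

so the chain groups are C_0 ≅ Z^3, C_1 ≅ Z^3.

∂_1: C_1 → C_0 maps an edge to its endpoints' difference, ∂[p,q] = q − p. For instance
  ∂ab = b − a.
As a 3×3 matrix over Z this has rank 2, with invariant factors (1,1).

Reading off H_k = ker ∂_k / im ∂_{k+1}:

  H_0: rank C_0 − rank ∂_1 = 3 − 2 = 1, and the invariant factors of ∂_1 are all 1, so H_0 = Z.
  H_1: rank ker ∂_1 − rank ∂_2 = (3 − 2) − 0 = 1, and there is no ∂_2, so H_1 = Z.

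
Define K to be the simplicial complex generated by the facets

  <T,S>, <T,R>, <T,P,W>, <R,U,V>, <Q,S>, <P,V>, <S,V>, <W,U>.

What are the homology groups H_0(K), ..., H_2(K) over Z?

K has 8 vertices, 12 edges, 2 triangles.
rank ∂_0 = 0, rank ∂_1 = 7 ⇒ b_0 = 8 − 0 − 7 = 1; all invariant factors of ∂_1 are 1 so no torsion. So H_0 = Z.
rank ∂_1 = 7, rank ∂_2 = 2 ⇒ b_1 = 12 − 7 − 2 = 3; all invariant factors of ∂_2 are 1 so no torsion. So H_1 = Z^3.
rank ∂_2 = 2, rank ∂_3 = 0 ⇒ b_2 = 2 − 2 − 0 = 0. So H_2 = 0.

H_0 ≅ Z,  H_1 ≅ Z^3,  H_2 = 0.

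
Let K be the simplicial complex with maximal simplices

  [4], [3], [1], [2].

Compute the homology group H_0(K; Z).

Fix the vertex order 1 < 2 < 3 < 4 and write every simplex with vertices in increasing order. Then dim K = 0 and the simplices of K are:

  0-simplices (4): [1], [2], [3], [4]

giving chain groups C_0 ≅ Z^4.

Now H_k = ker ∂_k / im ∂_{k+1}, so:

  H_0: rank C_0 − rank ∂_1 = 4 − 0 = 4, and there is no ∂_1, so H_0 = Z^4.

H_0 ≅ Z^4.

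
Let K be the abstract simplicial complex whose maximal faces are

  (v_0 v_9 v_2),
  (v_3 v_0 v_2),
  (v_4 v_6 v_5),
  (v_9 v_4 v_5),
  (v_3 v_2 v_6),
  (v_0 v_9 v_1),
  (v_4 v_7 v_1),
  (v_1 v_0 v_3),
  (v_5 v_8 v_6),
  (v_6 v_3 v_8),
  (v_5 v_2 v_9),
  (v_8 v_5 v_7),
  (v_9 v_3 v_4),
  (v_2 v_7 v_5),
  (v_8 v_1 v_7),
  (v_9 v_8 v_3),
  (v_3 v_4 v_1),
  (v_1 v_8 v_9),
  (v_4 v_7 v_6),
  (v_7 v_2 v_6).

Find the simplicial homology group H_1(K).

H_1 = Z ⊕ Z/2Z.

We work with the vertex ordering v_0 < v_1 < v_2 < v_3 < v_4 < v_5 < v_6 < v_7 < v_8 < v_9. The simplices of K, each written with vertices in increasing order, are:

  0-simplices (10): [v_0], [v_1], [v_2], [v_3], [v_4], [v_5], [v_6], [v_7], [v_8], [v_9]
  1-simplices (30): (30 of them)
  2-simplices (20): (20 of them)

Hence C_0 ≅ Z^10, C_1 ≅ Z^30, C_2 ≅ Z^20.

∂_1: C_1 → C_0 sends each edge [p,q] (with p < q) to q − p.
The 10×30 boundary matrix has rank 9 and Smith normal form diag(1,1,1,1,1,1,1,1,1).

The boundary map ∂_2: C_2 → C_1 acts by ∂[p,q,r] = [q,r] − [p,r] + [p,q]. For instance
  ∂[v_0,v_1,v_9] = [v_1,v_9] − [v_0,v_9] + [v_0,v_1],
  ∂[v_5,v_7,v_8] = [v_7,v_8] − [v_5,v_8] + [v_5,v_7].
The 30×20 boundary matrix has rank 20 and Smith normal form diag(1,1,1,1,1,1,1,1,1,1,1,1,1,1,1,1,1,1,1,2).

Reading off H_k = ker ∂_k / im ∂_{k+1}:

  H_1: rank ker ∂_1 − rank ∂_2 = (30 − 9) − 20 = 1, and ∂_2 has invariant factor 2 > 1, so H_1 = Z ⊕ Z/2Z.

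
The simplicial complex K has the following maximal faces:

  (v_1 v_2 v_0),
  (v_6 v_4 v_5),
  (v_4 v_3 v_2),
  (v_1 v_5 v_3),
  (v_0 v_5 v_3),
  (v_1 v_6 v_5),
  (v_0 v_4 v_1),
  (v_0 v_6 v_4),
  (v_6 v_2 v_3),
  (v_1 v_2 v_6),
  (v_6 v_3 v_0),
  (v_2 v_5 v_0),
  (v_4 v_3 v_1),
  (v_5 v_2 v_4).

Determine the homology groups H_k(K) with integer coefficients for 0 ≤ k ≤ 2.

K has 7 vertices, 21 edges, 14 triangles.
rank ∂_0 = 0, rank ∂_1 = 6 ⇒ b_0 = 7 − 0 − 6 = 1; all invariant factors of ∂_1 are 1 so no torsion. So H_0 = Z.
rank ∂_1 = 6, rank ∂_2 = 13 ⇒ b_1 = 21 − 6 − 13 = 2; all invariant factors of ∂_2 are 1 so no torsion. So H_1 = Z^2.
rank ∂_2 = 13, rank ∂_3 = 0 ⇒ b_2 = 14 − 13 − 0 = 1. So H_2 = Z.

H_0 ≅ Z,  H_1 ≅ Z^2,  H_2 ≅ Z.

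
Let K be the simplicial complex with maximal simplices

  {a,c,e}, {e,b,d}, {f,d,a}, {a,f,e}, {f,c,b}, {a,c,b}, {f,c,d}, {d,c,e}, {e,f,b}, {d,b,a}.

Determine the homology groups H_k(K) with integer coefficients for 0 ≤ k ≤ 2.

Fix the vertex order a < b < c < d < e < f and write every simplex with vertices in increasing order. Then dim K = 2 and the simplices of K are:

  0-simplices (6): a, b, c, d, e, f
  1-simplices (15): ab, ac, ad, ae, af, bc, bd, be, bf, cd, ce, cf, de, df, ef
  2-simplices (10): abc, abd, ace, adf, aef, bcf, bde, bef, cde, cdf

so the chain groups are C_0 ≅ Z^6, C_1 ≅ Z^15, C_2 ≅ Z^10.

∂_1: C_1 → C_0 maps an edge to its endpoints' difference, ∂[p,q] = q − p. For instance
  ∂cd = d − c.
As a 6×15 matrix over Z this has rank 5, with invariant factors (1,1,1,1,1).

Boundary ∂_2: C_2 → C_1 sends each 2-simplex [p,q,r] to [q,r] − [p,r] + [p,q]. For instance
  ∂adf = df − af + ad,
  ∂abd = bd − ad + ab.
This gives a 15×10 integer matrix of rank 10; reducing to Smith normal form yields diagonal entries (1,1,1,1,1,1,1,1,1,2).

Computing H_k = (kernel of ∂_k) / (image of ∂_{k+1}):

  H_0: rank C_0 − rank ∂_1 = 6 − 5 = 1, and the invariant factors of ∂_1 are all 1, so H_0 = Z.
  H_1: rank ker ∂_1 − rank ∂_2 = (15 − 5) − 10 = 0, and ∂_2 has invariant factor 2 > 1, so H_1 = Z/2.
  H_2: rank ker ∂_2 − rank ∂_3 = (10 − 10) − 0 = 0, and there is no ∂_3, so H_2 = 0.

As a check, the Euler characteristic is 6 − 15 + 10 = 1, which agrees with 1 − 0 + 0 = 1.

H_0 = Z,  H_1 = Z/2,  H_2 = 0.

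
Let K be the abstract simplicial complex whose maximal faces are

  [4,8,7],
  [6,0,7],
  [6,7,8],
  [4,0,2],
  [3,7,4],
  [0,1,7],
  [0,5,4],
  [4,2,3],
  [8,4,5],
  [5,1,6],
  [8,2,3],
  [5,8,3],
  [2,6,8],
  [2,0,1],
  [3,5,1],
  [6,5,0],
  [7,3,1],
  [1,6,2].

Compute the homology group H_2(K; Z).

H_2 = 0.

Fix the vertex order 0 < 1 < 2 < 3 < 4 < 5 < 6 < 7 < 8 and write every simplex with vertices in increasing order. Then dim K = 2 and the simplices of K are:

  0-simplices (9): [0], [1], [2], [3], [4], [5], [6], [7], [8]
  1-simplices (27): (27 of them)
  2-simplices (18): [0,1,2], [0,1,7], [0,2,4], [0,4,5], [0,5,6], [0,6,7], [1,2,6], [1,3,5], [1,3,7], [1,5,6], [2,3,4], [2,3,8], [2,6,8], [3,4,7], [3,5,8], [4,5,8], [4,7,8], [6,7,8]

so the chain groups are C_0 ≅ Z^9, C_1 ≅ Z^27, C_2 ≅ Z^18.

∂_1: C_1 → C_0 sends each edge [p,q] (with p < q) to q − p.
The resulting 9×27 matrix has rank 8, and its Smith normal form has invariant factors (1,1,1,1,1,1,1,1).

The boundary map ∂_2: C_2 → C_1 acts by ∂[p,q,r] = [q,r] − [p,r] + [p,q]. For instance
  ∂[0,4,5] = [4,5] − [0,5] + [0,4],
  ∂[1,3,7] = [3,7] − [1,7] + [1,3].
This gives a 27×18 integer matrix of rank 18; reducing to Smith normal form yields diagonal entries (1,1,1,1,1,1,1,1,1,1,1,1,1,1,1,1,1,2).

Computing H_k = (kernel of ∂_k) / (image of ∂_{k+1}):

  H_2: rank ker ∂_2 − rank ∂_3 = (18 − 18) − 0 = 0, and there is no ∂_3, so H_2 = 0.

(K is a triangulation of the Klein bottle.)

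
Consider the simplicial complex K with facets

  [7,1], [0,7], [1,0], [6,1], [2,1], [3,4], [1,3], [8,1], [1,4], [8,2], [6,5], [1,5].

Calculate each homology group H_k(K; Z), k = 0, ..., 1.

H_0 = Z,  H_1 = Z^4.

Order the vertices as 0 < 1 < 2 < 3 < 4 < 5 < 6 < 7 < 8. Listing each simplex with vertices in this order, K has dimension 1 with simplices:

  0-simplices (9): [0], [1], [2], [3], [4], [5], [6], [7], [8]
  1-simplices (12): [0,1], [0,7], [1,2], [1,3], [1,4], [1,5], [1,6], [1,7], [1,8], [2,8], [3,4], [5,6]

giving chain groups C_0 ≅ Z^9, C_1 ≅ Z^12.

The boundary map ∂_1: C_1 → C_0 maps an edge to its endpoints' difference, ∂[p,q] = q − p.
The 9×12 boundary matrix has rank 8 and Smith normal form diag(1,1,1,1,1,1,1,1).

Computing H_k = (kernel of ∂_k) / (image of ∂_{k+1}):

  H_0: rank C_0 − rank ∂_1 = 9 − 8 = 1, and the invariant factors of ∂_1 are all 1, so H_0 = Z.
  H_1: rank ker ∂_1 − rank ∂_2 = (12 − 8) − 0 = 4, and there is no ∂_2, so H_1 = Z^4.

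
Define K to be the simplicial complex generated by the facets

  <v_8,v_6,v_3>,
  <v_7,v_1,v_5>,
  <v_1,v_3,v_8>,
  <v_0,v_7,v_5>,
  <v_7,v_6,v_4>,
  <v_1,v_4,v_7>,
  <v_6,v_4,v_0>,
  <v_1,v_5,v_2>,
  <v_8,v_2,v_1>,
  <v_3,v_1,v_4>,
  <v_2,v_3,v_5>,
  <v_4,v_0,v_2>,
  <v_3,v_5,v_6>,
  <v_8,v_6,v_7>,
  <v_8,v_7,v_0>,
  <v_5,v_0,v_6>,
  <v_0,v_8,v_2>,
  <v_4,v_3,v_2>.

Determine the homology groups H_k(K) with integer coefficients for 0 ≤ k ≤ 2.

Order the vertices as v_0 < v_1 < v_2 < v_3 < v_4 < v_5 < v_6 < v_7 < v_8. Listing each simplex with vertices in this order, K has dimension 2 with simplices:

  0-simplices (9): [v_0], [v_1], [v_2], [v_3], [v_4], [v_5], [v_6], [v_7], [v_8]
  1-simplices (27): (27 of them)
  2-simplices (18): (18 of them)

Hence C_0 ≅ Z^9, C_1 ≅ Z^27, C_2 ≅ Z^18.

The boundary map ∂_1: C_1 → C_0 sends each edge [p,q] (with p < q) to q − p. For instance
  ∂[v_0,v_5] = [v_5] − [v_0].
This gives a 9×27 integer matrix of rank 8; reducing to Smith normal form yields diagonal entries (1,1,1,1,1,1,1,1).

The boundary map ∂_2: C_2 → C_1 sends each 2-simplex [p,q,r] to [q,r] − [p,r] + [p,q]. For instance
  ∂[v_1,v_4,v_7] = [v_4,v_7] − [v_1,v_7] + [v_1,v_4],
  ∂[v_4,v_6,v_7] = [v_6,v_7] − [v_4,v_7] + [v_4,v_6].
This gives a 27×18 integer matrix of rank 18; reducing to Smith normal form yields diagonal entries (1,1,1,1,1,1,1,1,1,1,1,1,1,1,1,1,1,2).

Now H_k = ker ∂_k / im ∂_{k+1}, so:

  H_0: rank C_0 − rank ∂_1 = 9 − 8 = 1, and the invariant factors of ∂_1 are all 1, so H_0 ≅ Z.
  H_1: rank ker ∂_1 − rank ∂_2 = (27 − 8) − 18 = 1, and ∂_2 has invariant factor 2 > 1, so H_1 ≅ Z ⊕ Z_2.
  H_2: rank ker ∂_2 − rank ∂_3 = (18 − 18) − 0 = 0, and there is no ∂_3, so H_2 ≅ 0.

As a check, the Euler characteristic is 9 − 27 + 18 = 0, which agrees with 1 − 1 + 0 = 0.

H_0 = Z,  H_1 = Z ⊕ Z_2,  H_2 = 0.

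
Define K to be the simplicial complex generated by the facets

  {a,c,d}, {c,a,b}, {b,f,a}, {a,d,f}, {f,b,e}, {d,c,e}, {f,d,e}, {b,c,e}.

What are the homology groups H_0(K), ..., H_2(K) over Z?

H_0 = Z,  H_1 = 0,  H_2 = Z.

We work with the vertex ordering a < b < c < d < e < f. The simplices of K, each written with vertices in increasing order, are:

  0-simplices (6): a, b, c, d, e, f
  1-simplices (12): ab, ac, ad, af, bc, be, bf, cd, ce, de, df, ef
  2-simplices (8): abc, abf, acd, adf, bce, bef, cde, def

Hence C_0 ≅ Z^6, C_1 ≅ Z^12, C_2 ≅ Z^8.

The boundary map ∂_1: C_1 → C_0 sends each edge [p,q] (with p < q) to q − p. For instance
  ∂de = e − d.
The 6×12 boundary matrix has rank 5 and Smith normal form diag(1,1,1,1,1).

∂_2: C_2 → C_1 maps a triangle to the signed sum of its edges. For instance
  ∂abf = bf − af + ab,
  ∂cde = de − ce + cd.
This gives a 12×8 integer matrix of rank 7; reducing to Smith normal form yields diagonal entries (1,1,1,1,1,1,1).

From H_k ≅ ker(∂_k) / im(∂_{k+1}) we obtain:

  H_0: rank C_0 − rank ∂_1 = 6 − 5 = 1, and the invariant factors of ∂_1 are all 1, so H_0 = Z.
  H_1: rank ker ∂_1 − rank ∂_2 = (12 − 5) − 7 = 0, and the invariant factors of ∂_2 are all 1, so H_1 = 0.
  H_2: rank ker ∂_2 − rank ∂_3 = (8 − 7) − 0 = 1, and there is no ∂_3, so H_2 = Z.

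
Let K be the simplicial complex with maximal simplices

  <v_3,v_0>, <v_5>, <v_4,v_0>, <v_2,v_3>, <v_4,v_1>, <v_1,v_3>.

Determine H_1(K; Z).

H_1 = Z.

Order the vertices as v_0 < v_1 < v_2 < v_3 < v_4 < v_5. Listing each simplex with vertices in this order, K has dimension 1 with simplices:

  0-simplices (6): [v_0], [v_1], [v_2], [v_3], [v_4], [v_5]
  1-simplices (5): [v_0,v_3], [v_0,v_4], [v_1,v_3], [v_1,v_4], [v_2,v_3]

Hence C_0 ≅ Z^6, C_1 ≅ Z^5.

The boundary map ∂_1: C_1 → C_0 sends each edge [p,q] (with p < q) to q − p. For instance
  ∂[v_1,v_4] = [v_4] − [v_1].
The 6×5 boundary matrix has rank 4 and Smith normal form diag(1,1,1,1).

From H_k ≅ ker(∂_k) / im(∂_{k+1}) we obtain:

  H_1: rank ker ∂_1 − rank ∂_2 = (5 − 4) − 0 = 1, and there is no ∂_2, so H_1 ≅ Z.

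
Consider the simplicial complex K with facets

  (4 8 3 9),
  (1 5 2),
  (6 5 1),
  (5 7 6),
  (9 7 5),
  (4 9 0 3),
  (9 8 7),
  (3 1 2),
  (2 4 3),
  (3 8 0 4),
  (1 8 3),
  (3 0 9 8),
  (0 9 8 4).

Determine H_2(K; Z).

Fix the vertex order 0 < 1 < 2 < 3 < 4 < 5 < 6 < 7 < 8 < 9 and write every simplex with vertices in increasing order. Then dim K = 3 and the simplices of K are:

  0-simplices (10): [0], [1], [2], [3], [4], [5], [6], [7], [8], [9]
  1-simplices (24): (24 of them)
  2-simplices (18): [0,3,4], [0,3,8], [0,3,9], [0,4,8], [0,4,9], [0,8,9], [1,2,3], [1,2,5], [1,3,8], [1,5,6], [2,3,4], [3,4,8], [3,4,9], [3,8,9], [4,8,9], [5,6,7], [5,7,9], [7,8,9]
  3-simplices (5): [0,3,4,8], [0,3,4,9], [0,3,8,9], [0,4,8,9], [3,4,8,9]

Hence C_0 ≅ Z^10, C_1 ≅ Z^24, C_2 ≅ Z^18, C_3 ≅ Z^5.

∂_1: C_1 → C_0 sends each edge [p,q] (with p < q) to q − p. For instance
  ∂[3,8] = [8] − [3].
The 10×24 boundary matrix has rank 9 and Smith normal form diag(1,1,1,1,1,1,1,1,1).

Boundary ∂_2: C_2 → C_1 sends each 2-simplex [p,q,r] to [q,r] − [p,r] + [p,q]. For instance
  ∂[4,8,9] = [8,9] − [4,9] + [4,8],
  ∂[0,4,8] = [4,8] − [0,8] + [0,4].
As a 24×18 matrix over Z this has rank 14, with invariant factors (1,1,1,1,1,1,1,1,1,1,1,1,1,1).

Boundary ∂_3: C_3 → C_2 sends each 3-simplex σ to the alternating sum Σ_i (−1)^i (σ with its i-th vertex removed). For instance
  ∂[3,4,8,9] = [4,8,9] − [3,8,9] + [3,4,9] − [3,4,8],
  ∂[0,3,4,9] = [3,4,9] − [0,4,9] + [0,3,9] − [0,3,4].
The resulting 18×5 matrix has rank 4, and its Smith normal form has invariant factors (1,1,1,1).

Now H_k = ker ∂_k / im ∂_{k+1}, so:

  H_2: rank ker ∂_2 − rank ∂_3 = (18 − 14) − 4 = 0, and the invariant factors of ∂_3 are all 1, so H_2 = 0.

H_2 = 0.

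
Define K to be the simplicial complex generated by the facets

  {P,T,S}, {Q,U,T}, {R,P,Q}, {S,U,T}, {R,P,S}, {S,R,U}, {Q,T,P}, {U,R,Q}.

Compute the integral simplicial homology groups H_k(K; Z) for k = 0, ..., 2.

H_0 = Z,  H_1 = 0,  H_2 = Z.

We work with the vertex ordering P < Q < R < S < T < U. The simplices of K, each written with vertices in increasing order, are:

  0-simplices (6): P, Q, R, S, T, U
  1-simplices (12): PQ, PR, PS, PT, QR, QT, QU, RS, RU, ST, SU, TU
  2-simplices (8): PQR, PQT, PRS, PST, QRU, QTU, RSU, STU

so the chain groups are C_0 ≅ Z^6, C_1 ≅ Z^12, C_2 ≅ Z^8.

∂_1: C_1 → C_0 maps an edge to its endpoints' difference, ∂[p,q] = q − p. For instance
  ∂QT = T − Q.
The 6×12 boundary matrix has rank 5 and Smith normal form diag(1,1,1,1,1).

The boundary map ∂_2: C_2 → C_1 acts by ∂[p,q,r] = [q,r] − [p,r] + [p,q]. For instance
  ∂PST = ST − PT + PS,
  ∂PQR = QR − PR + PQ.
As a 12×8 matrix over Z this has rank 7, with invariant factors (1,1,1,1,1,1,1).

From H_k ≅ ker(∂_k) / im(∂_{k+1}) we obtain:

  H_0: rank C_0 − rank ∂_1 = 6 − 5 = 1, and the invariant factors of ∂_1 are all 1, so H_0 ≅ Z.
  H_1: rank ker ∂_1 − rank ∂_2 = (12 − 5) − 7 = 0, and the invariant factors of ∂_2 are all 1, so H_1 ≅ 0.
  H_2: rank ker ∂_2 − rank ∂_3 = (8 − 7) − 0 = 1, and there is no ∂_3, so H_2 ≅ Z.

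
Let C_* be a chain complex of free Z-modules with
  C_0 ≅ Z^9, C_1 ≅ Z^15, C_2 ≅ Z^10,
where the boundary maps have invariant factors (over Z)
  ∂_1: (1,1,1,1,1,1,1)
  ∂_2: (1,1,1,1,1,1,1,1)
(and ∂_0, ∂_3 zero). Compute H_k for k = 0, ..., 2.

H_0 = Z^2,  H_1 = 0,  H_2 = Z^2.

H_0: b_0 = 9 − 0 − 7 = 2; torsion from ∂_1 factors > 1: none. So H_0 = Z^2.
H_1: b_1 = 15 − 7 − 8 = 0; torsion from ∂_2 factors > 1: none. So H_1 = 0.
H_2: b_2 = 10 − 8 − 0 = 2; torsion from ∂_3 factors > 1: none. So H_2 = Z^2.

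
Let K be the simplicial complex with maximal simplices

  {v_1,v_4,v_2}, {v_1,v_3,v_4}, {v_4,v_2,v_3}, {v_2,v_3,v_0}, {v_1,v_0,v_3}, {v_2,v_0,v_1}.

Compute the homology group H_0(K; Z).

H_0 = Z.

Fix the vertex order v_0 < v_1 < v_2 < v_3 < v_4 and write every simplex with vertices in increasing order. Then dim K = 2 and the simplices of K are:

  0-simplices (5): [v_0], [v_1], [v_2], [v_3], [v_4]
  1-simplices (9): [v_0,v_1], [v_0,v_2], [v_0,v_3], [v_1,v_2], [v_1,v_3], [v_1,v_4], [v_2,v_3], [v_2,v_4], [v_3,v_4]
  2-simplices (6): [v_0,v_1,v_2], [v_0,v_1,v_3], [v_0,v_2,v_3], [v_1,v_2,v_4], [v_1,v_3,v_4], [v_2,v_3,v_4]

Hence C_0 ≅ Z^5, C_1 ≅ Z^9, C_2 ≅ Z^6.

∂_1: C_1 → C_0 maps an edge to its endpoints' difference, ∂[p,q] = q − p.
This gives a 5×9 integer matrix of rank 4; reducing to Smith normal form yields diagonal entries (1,1,1,1).

Boundary ∂_2: C_2 → C_1 acts by ∂[p,q,r] = [q,r] − [p,r] + [p,q]. For instance
  ∂[v_1,v_3,v_4] = [v_3,v_4] − [v_1,v_4] + [v_1,v_3],
  ∂[v_0,v_1,v_2] = [v_1,v_2] − [v_0,v_2] + [v_0,v_1].
The resulting 9×6 matrix has rank 5, and its Smith normal form has invariant factors (1,1,1,1,1).

Now H_k = ker ∂_k / im ∂_{k+1}, so:

  H_0: rank C_0 − rank ∂_1 = 5 − 4 = 1, and the invariant factors of ∂_1 are all 1, so H_0 = Z.

(K is a triangulation of the 2-sphere S^2.)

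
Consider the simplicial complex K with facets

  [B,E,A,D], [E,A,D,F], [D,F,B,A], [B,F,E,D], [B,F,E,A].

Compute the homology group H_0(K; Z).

Order the vertices as A < B < D < E < F. Listing each simplex with vertices in this order, K has dimension 3 with simplices:

  0-simplices (5): A, B, D, E, F
  1-simplices (10): AB, AD, AE, AF, BD, BE, BF, DE, DF, EF
  2-simplices (10): ABD, ABE, ABF, ADE, ADF, AEF, BDE, BDF, BEF, DEF
  3-simplices (5): ABDE, ABDF, ABEF, ADEF, BDEF

Hence C_0 ≅ Z^5, C_1 ≅ Z^10, C_2 ≅ Z^10, C_3 ≅ Z^5.

∂_1: C_1 → C_0 maps an edge to its endpoints' difference, ∂[p,q] = q − p.
The 5×10 boundary matrix has rank 4 and Smith normal form diag(1,1,1,1).

The boundary map ∂_2: C_2 → C_1 sends each 2-simplex [p,q,r] to [q,r] − [p,r] + [p,q]. For instance
  ∂ABF = BF − AF + AB,
  ∂DEF = EF − DF + DE.
The 10×10 boundary matrix has rank 6 and Smith normal form diag(1,1,1,1,1,1).

The boundary map ∂_3: C_3 → C_2 sends each 3-simplex σ to the alternating sum Σ_i (−1)^i (σ with its i-th vertex removed). For instance
  ∂ABDF = BDF − ADF + ABF − ABD,
  ∂ADEF = DEF − AEF + ADF − ADE.
This gives a 10×5 integer matrix of rank 4; reducing to Smith normal form yields diagonal entries (1,1,1,1).

Reading off H_k = ker ∂_k / im ∂_{k+1}:

  H_0: rank C_0 − rank ∂_1 = 5 − 4 = 1, and the invariant factors of ∂_1 are all 1, so H_0 = Z.

H_0 ≅ Z.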